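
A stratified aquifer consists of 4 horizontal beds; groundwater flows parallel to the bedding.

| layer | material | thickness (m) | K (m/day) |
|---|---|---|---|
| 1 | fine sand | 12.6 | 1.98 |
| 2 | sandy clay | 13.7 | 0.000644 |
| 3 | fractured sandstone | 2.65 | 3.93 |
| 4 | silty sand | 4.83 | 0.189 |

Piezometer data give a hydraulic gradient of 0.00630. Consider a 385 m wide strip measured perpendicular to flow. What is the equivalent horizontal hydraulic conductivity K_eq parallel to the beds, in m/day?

1.07

Flow is parallel to layering, so each bed carries its own Darcy discharge and the transmissivities add.
Σ(K_i·b_i) = 1.98×12.6 + 0.000644×13.7 + 3.93×2.65 + 0.189×4.83 = 36.28 m²/day.
Total thickness b = 33.78 m, so K_eq = Σ(K_i·b_i)/b = 1.074 m/day.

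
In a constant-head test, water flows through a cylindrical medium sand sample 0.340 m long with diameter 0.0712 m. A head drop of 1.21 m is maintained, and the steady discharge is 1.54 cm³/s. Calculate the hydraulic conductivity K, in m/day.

9.39

Cross-sectional area A = π·(d/2)² = π × (0.0712/2)² = 0.003982 m².
Convert discharge: 1.54 cm³/s = 1.540e-06 m³/s.
Darcy's law rearranged: K = Q·L / (A·Δh) = 1.540e-06 × 0.340 / (0.003982 × 1.21) = 0.0001087 m/s = 9.390 m/day.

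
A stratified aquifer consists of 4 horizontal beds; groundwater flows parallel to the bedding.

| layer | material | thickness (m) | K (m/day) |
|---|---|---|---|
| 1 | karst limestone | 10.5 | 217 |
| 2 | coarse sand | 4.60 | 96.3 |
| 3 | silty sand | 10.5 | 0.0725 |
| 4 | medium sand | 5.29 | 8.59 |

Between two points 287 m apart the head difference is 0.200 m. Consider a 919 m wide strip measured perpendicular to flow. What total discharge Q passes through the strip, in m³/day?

Flow is parallel to layering, so each bed carries its own Darcy discharge and the transmissivities add.
Σ(K_i·b_i) = 217×10.5 + 96.3×4.60 + 0.0725×10.5 + 8.59×5.29 = 2768 m²/day.
Hydraulic gradient i = Δh / L = 0.200 / 287 = 0.0006969.
Q = Σ(K_i·b_i) · W · i = 2768 × 919 × 0.0006969 = 1772 m³/day.

1770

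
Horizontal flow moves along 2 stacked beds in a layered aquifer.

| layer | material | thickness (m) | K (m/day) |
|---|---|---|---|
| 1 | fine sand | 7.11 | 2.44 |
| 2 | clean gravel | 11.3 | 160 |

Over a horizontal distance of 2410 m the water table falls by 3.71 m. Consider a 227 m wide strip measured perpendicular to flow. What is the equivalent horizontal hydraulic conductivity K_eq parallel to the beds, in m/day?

Flow is parallel to layering, so each bed carries its own Darcy discharge and the transmissivities add.
Σ(K_i·b_i) = 2.44×7.11 + 160×11.3 = 1825 m²/day.
Total thickness b = 18.41 m, so K_eq = Σ(K_i·b_i)/b = 99.15 m/day.

99.1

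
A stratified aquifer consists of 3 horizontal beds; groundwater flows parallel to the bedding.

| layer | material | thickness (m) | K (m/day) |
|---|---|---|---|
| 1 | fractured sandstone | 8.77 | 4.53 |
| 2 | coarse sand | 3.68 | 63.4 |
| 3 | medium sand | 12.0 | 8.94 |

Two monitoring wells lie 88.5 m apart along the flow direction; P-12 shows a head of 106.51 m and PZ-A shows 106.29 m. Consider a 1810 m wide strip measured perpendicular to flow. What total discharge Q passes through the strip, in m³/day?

Flow is parallel to layering, so each bed carries its own Darcy discharge and the transmissivities add.
Σ(K_i·b_i) = 4.53×8.77 + 63.4×3.68 + 8.94×12.0 = 380.3 m²/day.
Hydraulic gradient i = (106.51 − 106.29) / 88.5 = 0.22 / 88.5 = 0.002486.
Q = Σ(K_i·b_i) · W · i = 380.3 × 1810 × 0.002486 = 1711 m³/day.

1710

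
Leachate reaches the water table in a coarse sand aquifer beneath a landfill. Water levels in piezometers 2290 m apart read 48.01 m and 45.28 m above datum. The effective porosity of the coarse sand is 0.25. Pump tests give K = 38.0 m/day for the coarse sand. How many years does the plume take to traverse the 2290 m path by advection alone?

Hydraulic gradient i = (48.01 − 45.28) / 2290 = 2.73 / 2290 = 0.001192.
Darcy flux q = K · i = 38.00 × 0.001192 = 0.04530 m/day.
Seepage velocity v = q / n_e = 0.04530 / 0.25 = 0.1812 m/day.
Travel time t = L / v = 2290 / 0.1812 = 12638 days = 34.60 years.

34.6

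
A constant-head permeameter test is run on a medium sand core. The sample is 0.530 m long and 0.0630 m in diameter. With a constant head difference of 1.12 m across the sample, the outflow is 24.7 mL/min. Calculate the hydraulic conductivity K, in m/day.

Cross-sectional area A = π·(d/2)² = π × (0.0630/2)² = 0.003117 m².
Convert discharge: 24.7 mL/min = 4.117e-07 m³/s.
Darcy's law rearranged: K = Q·L / (A·Δh) = 4.117e-07 × 0.530 / (0.003117 × 1.12) = 6.249e-05 m/s = 5.399 m/day.

5.40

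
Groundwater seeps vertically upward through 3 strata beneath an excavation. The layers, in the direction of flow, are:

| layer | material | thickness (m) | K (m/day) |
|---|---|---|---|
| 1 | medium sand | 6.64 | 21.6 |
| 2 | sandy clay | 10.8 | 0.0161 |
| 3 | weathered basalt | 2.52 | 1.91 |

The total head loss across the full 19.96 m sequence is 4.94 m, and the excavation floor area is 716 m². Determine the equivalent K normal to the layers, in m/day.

0.0297

Flow is perpendicular to layering, so the layers act in series and the equivalent K is the thickness-weighted harmonic mean.
Total thickness L = 6.64 + 10.8 + 2.52 = 19.96 m.
Σ(b_i/K_i) = 6.64/21.6 + 10.8/0.0161 + 2.52/1.91 = 672.4 d.
K_eq = L / Σ(b_i/K_i) = 19.96 / 672.4 = 0.02968 m/day.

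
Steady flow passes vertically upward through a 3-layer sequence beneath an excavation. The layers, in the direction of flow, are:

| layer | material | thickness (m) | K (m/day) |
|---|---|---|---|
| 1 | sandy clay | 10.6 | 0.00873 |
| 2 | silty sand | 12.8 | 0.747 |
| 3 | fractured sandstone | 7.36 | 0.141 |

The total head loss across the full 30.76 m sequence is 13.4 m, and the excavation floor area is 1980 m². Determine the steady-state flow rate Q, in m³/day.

Flow is perpendicular to layering, so the layers act in series and the equivalent K is the thickness-weighted harmonic mean.
Total thickness L = 10.6 + 12.8 + 7.36 = 30.76 m.
Σ(b_i/K_i) = 10.6/0.00873 + 12.8/0.747 + 7.36/0.141 = 1284 d.
K_eq = L / Σ(b_i/K_i) = 30.76 / 1284 = 0.02397 m/day.
Q = K_eq · A · (Δh/L) = 0.02397 × 1980 × (13.4/30.76) = 20.67 m³/day.

20.7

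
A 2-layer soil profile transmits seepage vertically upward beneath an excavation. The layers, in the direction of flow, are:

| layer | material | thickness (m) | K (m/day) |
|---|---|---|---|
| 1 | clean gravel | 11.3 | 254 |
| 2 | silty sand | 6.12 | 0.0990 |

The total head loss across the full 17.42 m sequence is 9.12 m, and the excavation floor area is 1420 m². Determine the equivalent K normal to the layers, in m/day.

0.282

Flow is perpendicular to layering, so the layers act in series and the equivalent K is the thickness-weighted harmonic mean.
Total thickness L = 11.3 + 6.12 = 17.42 m.
Σ(b_i/K_i) = 11.3/254 + 6.12/0.0990 = 61.86 d.
K_eq = L / Σ(b_i/K_i) = 17.42 / 61.86 = 0.2816 m/day.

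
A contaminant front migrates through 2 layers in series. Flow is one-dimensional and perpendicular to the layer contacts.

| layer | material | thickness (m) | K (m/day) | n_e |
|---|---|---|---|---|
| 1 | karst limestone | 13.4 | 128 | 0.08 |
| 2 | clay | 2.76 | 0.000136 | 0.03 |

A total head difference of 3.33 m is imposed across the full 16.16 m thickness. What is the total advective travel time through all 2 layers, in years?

With flow normal to the layers, continuity requires the same specific discharge q through every layer.
Σ(b_i/K_i) = 13.4/128 + 2.76/0.000136 = 20294 d.
q = Δh / Σ(b_i/K_i) = 3.33 / 20294 = 0.0001641 m/day.
In each layer the seepage velocity is v_i = q/n_i, so the layer transit time is t_i = b_i·n_i / q:
  layer 1 (karst limestone): t_1 = 13.4 × 0.08 / 0.0001641 = 6533 d
  layer 2 (clay): t_2 = 2.76 × 0.03 / 0.0001641 = 504.6 d
Total t = Σ t_i = 7038 days = 19.27 years.

19.3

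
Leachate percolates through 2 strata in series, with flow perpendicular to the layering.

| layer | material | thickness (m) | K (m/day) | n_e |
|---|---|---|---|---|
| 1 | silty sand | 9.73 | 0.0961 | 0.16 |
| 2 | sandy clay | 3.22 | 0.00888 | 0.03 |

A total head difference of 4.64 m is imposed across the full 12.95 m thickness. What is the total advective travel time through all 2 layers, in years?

With flow normal to the layers, continuity requires the same specific discharge q through every layer.
Σ(b_i/K_i) = 9.73/0.0961 + 3.22/0.00888 = 463.9 d.
q = Δh / Σ(b_i/K_i) = 4.64 / 463.9 = 0.01000 m/day.
In each layer the seepage velocity is v_i = q/n_i, so the layer transit time is t_i = b_i·n_i / q:
  layer 1 (silty sand): t_1 = 9.73 × 0.16 / 0.01000 = 155.6 d
  layer 2 (sandy clay): t_2 = 3.22 × 0.03 / 0.01000 = 9.657 d
Total t = Σ t_i = 165.3 days = 0.4525 years.

0.453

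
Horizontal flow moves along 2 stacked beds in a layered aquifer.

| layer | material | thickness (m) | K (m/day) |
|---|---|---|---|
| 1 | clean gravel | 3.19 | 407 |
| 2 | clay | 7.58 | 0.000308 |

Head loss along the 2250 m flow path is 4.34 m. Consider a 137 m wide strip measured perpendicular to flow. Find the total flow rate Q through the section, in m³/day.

343

Flow is parallel to layering, so each bed carries its own Darcy discharge and the transmissivities add.
Σ(K_i·b_i) = 407×3.19 + 0.000308×7.58 = 1298 m²/day.
Hydraulic gradient i = Δh / L = 4.34 / 2250 = 0.001929.
Q = Σ(K_i·b_i) · W · i = 1298 × 137 × 0.001929 = 343.1 m³/day.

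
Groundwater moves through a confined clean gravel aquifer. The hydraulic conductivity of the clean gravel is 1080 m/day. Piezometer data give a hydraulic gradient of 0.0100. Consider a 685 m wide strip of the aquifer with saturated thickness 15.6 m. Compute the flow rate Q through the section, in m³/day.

Cross-sectional area A = 685 × 15.6 = 10686 m².
Hydraulic gradient i = 0.0100.
Darcy's law: Q = K · A · i = 1080 × 10686 × 0.01000 = 1.154e+05 m³/day.

115000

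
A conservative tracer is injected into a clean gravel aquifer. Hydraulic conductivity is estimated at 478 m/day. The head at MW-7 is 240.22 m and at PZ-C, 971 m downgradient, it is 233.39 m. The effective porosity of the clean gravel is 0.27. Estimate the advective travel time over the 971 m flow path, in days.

78.0

Hydraulic gradient i = (240.22 − 233.39) / 971 = 6.83 / 971 = 0.007034.
Darcy flux q = K · i = 478.0 × 0.007034 = 3.362 m/day.
Seepage velocity v = q / n_e = 3.362 / 0.27 = 12.45 m/day.
Travel time t = L / v = 971 / 12.45 = 77.97 days.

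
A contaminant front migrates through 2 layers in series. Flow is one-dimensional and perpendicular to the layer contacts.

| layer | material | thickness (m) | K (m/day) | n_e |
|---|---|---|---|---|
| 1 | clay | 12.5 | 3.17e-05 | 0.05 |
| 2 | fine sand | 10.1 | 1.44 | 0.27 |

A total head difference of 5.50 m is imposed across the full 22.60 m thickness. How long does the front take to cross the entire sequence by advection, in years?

658

With flow normal to the layers, continuity requires the same specific discharge q through every layer.
Σ(b_i/K_i) = 12.5/3.17e-05 + 10.1/1.44 = 3.943e+05 d.
q = Δh / Σ(b_i/K_i) = 5.50 / 3.943e+05 = 1.395e-05 m/day.
In each layer the seepage velocity is v_i = q/n_i, so the layer transit time is t_i = b_i·n_i / q:
  layer 1 (clay): t_1 = 12.5 × 0.05 / 1.395e-05 = 44810 d
  layer 2 (fine sand): t_2 = 10.1 × 0.27 / 1.395e-05 = 1.955e+05 d
Total t = Σ t_i = 2.403e+05 days = 658.0 years.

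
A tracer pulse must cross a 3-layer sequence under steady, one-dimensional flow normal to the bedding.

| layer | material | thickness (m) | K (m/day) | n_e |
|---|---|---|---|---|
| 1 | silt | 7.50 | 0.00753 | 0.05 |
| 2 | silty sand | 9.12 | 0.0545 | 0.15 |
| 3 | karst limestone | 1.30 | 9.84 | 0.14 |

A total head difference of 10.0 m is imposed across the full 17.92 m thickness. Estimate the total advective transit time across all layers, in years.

0.613

With flow normal to the layers, continuity requires the same specific discharge q through every layer.
Σ(b_i/K_i) = 7.50/0.00753 + 9.12/0.0545 + 1.30/9.84 = 1163 d.
q = Δh / Σ(b_i/K_i) = 10.0 / 1163 = 0.008595 m/day.
In each layer the seepage velocity is v_i = q/n_i, so the layer transit time is t_i = b_i·n_i / q:
  layer 1 (silt): t_1 = 7.50 × 0.05 / 0.008595 = 43.63 d
  layer 2 (silty sand): t_2 = 9.12 × 0.15 / 0.008595 = 159.2 d
  layer 3 (karst limestone): t_3 = 1.30 × 0.14 / 0.008595 = 21.18 d
Total t = Σ t_i = 224.0 days = 0.6132 years.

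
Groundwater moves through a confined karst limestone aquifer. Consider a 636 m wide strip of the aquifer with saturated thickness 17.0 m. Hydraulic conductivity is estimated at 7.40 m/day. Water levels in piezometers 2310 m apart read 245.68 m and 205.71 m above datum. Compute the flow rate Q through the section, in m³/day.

1380

Cross-sectional area A = 636 × 17.0 = 10812 m².
Hydraulic gradient i = (245.68 − 205.71) / 2310 = 39.97 / 2310 = 0.01730.
Darcy's law: Q = K · A · i = 7.400 × 10812 × 0.01730 = 1384 m³/day.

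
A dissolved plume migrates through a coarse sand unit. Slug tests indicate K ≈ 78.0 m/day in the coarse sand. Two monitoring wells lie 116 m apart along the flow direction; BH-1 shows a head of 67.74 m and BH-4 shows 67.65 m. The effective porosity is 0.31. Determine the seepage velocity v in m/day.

0.195

Hydraulic gradient i = (67.74 − 67.65) / 116 = 0.09 / 116 = 0.0007759.
Darcy flux q = K · i = 78.00 × 0.0007759 = 0.06052 m/day.
Seepage velocity v = q / n_e = 0.06052 / 0.31 = 0.1952 m/day.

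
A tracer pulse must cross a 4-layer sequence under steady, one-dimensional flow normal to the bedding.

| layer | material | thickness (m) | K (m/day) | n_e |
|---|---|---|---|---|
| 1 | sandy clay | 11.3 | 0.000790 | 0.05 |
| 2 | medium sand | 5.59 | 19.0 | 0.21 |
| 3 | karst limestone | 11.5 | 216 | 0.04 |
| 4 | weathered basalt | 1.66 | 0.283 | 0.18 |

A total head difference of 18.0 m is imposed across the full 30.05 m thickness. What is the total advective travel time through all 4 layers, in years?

5.44

With flow normal to the layers, continuity requires the same specific discharge q through every layer.
Σ(b_i/K_i) = 11.3/0.000790 + 5.59/19.0 + 11.5/216 + 1.66/0.283 = 14310 d.
q = Δh / Σ(b_i/K_i) = 18.0 / 14310 = 0.001258 m/day.
In each layer the seepage velocity is v_i = q/n_i, so the layer transit time is t_i = b_i·n_i / q:
  layer 1 (sandy clay): t_1 = 11.3 × 0.05 / 0.001258 = 449.2 d
  layer 2 (medium sand): t_2 = 5.59 × 0.21 / 0.001258 = 933.3 d
  layer 3 (karst limestone): t_3 = 11.5 × 0.04 / 0.001258 = 365.7 d
  layer 4 (weathered basalt): t_4 = 1.66 × 0.18 / 0.001258 = 237.5 d
Total t = Σ t_i = 1986 days = 5.436 years.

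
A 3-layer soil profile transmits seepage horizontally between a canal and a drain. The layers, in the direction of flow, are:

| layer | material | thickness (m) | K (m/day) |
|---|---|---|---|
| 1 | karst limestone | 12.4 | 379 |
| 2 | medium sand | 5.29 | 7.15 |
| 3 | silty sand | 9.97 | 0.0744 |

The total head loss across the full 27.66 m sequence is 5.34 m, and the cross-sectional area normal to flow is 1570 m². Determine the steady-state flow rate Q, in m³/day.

Flow is perpendicular to layering, so the layers act in series and the equivalent K is the thickness-weighted harmonic mean.
Total thickness L = 12.4 + 5.29 + 9.97 = 27.66 m.
Σ(b_i/K_i) = 12.4/379 + 5.29/7.15 + 9.97/0.0744 = 134.8 d.
K_eq = L / Σ(b_i/K_i) = 27.66 / 134.8 = 0.2052 m/day.
Q = K_eq · A · (Δh/L) = 0.2052 × 1570 × (5.34/27.66) = 62.20 m³/day.

62.2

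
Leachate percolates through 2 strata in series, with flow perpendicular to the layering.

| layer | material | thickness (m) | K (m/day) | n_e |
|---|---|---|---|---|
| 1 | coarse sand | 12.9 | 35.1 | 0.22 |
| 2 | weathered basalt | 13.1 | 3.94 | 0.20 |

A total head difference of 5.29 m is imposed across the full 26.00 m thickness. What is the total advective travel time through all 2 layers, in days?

With flow normal to the layers, continuity requires the same specific discharge q through every layer.
Σ(b_i/K_i) = 12.9/35.1 + 13.1/3.94 = 3.692 d.
q = Δh / Σ(b_i/K_i) = 5.29 / 3.692 = 1.433 m/day.
In each layer the seepage velocity is v_i = q/n_i, so the layer transit time is t_i = b_i·n_i / q:
  layer 1 (coarse sand): t_1 = 12.9 × 0.22 / 1.433 = 1.981 d
  layer 2 (weathered basalt): t_2 = 13.1 × 0.20 / 1.433 = 1.829 d
Total t = Σ t_i = 3.810 days.

3.81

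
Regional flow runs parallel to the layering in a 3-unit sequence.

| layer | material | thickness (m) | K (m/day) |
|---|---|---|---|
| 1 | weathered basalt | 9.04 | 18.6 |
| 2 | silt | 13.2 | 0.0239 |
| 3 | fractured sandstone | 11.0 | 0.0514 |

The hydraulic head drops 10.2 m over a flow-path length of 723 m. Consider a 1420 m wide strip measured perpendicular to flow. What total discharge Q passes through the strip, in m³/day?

Flow is parallel to layering, so each bed carries its own Darcy discharge and the transmissivities add.
Σ(K_i·b_i) = 18.6×9.04 + 0.0239×13.2 + 0.0514×11.0 = 169.0 m²/day.
Hydraulic gradient i = Δh / L = 10.2 / 723 = 0.01411.
Q = Σ(K_i·b_i) · W · i = 169.0 × 1420 × 0.01411 = 3386 m³/day.

3390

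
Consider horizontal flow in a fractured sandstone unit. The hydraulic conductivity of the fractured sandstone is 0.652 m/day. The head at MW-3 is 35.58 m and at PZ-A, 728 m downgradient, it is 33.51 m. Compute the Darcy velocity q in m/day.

0.00185

Hydraulic gradient i = (35.58 − 33.51) / 728 = 2.07 / 728 = 0.002843.
Specific discharge q = K · i = 0.6520 × 0.002843 = 0.001854 m/day.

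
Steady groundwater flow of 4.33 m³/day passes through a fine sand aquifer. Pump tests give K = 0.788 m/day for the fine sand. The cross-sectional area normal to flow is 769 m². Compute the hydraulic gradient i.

0.00715

From Q = K·A·i, i = Q / (K·A) = 4.33 / (0.7880 × 769.0) = 0.007146.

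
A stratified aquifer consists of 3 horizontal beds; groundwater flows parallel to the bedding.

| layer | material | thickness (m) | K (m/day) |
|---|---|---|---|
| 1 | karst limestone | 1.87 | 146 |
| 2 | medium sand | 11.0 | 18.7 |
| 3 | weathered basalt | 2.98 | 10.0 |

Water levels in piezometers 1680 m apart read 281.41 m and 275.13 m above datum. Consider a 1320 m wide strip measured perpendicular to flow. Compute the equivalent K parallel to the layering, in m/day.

32.1

Flow is parallel to layering, so each bed carries its own Darcy discharge and the transmissivities add.
Σ(K_i·b_i) = 146×1.87 + 18.7×11.0 + 10.0×2.98 = 508.5 m²/day.
Total thickness b = 15.85 m, so K_eq = Σ(K_i·b_i)/b = 32.08 m/day.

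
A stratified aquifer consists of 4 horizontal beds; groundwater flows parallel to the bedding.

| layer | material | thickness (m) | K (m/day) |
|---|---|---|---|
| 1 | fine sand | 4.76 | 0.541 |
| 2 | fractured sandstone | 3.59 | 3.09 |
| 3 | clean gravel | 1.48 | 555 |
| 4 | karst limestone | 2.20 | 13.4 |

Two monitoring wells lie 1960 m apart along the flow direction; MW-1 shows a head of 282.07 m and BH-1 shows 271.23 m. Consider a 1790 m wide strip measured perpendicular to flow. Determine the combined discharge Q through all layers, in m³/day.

8560

Flow is parallel to layering, so each bed carries its own Darcy discharge and the transmissivities add.
Σ(K_i·b_i) = 0.541×4.76 + 3.09×3.59 + 555×1.48 + 13.4×2.20 = 864.5 m²/day.
Hydraulic gradient i = (282.07 − 271.23) / 1960 = 10.84 / 1960 = 0.005531.
Q = Σ(K_i·b_i) · W · i = 864.5 × 1790 × 0.005531 = 8559 m³/day.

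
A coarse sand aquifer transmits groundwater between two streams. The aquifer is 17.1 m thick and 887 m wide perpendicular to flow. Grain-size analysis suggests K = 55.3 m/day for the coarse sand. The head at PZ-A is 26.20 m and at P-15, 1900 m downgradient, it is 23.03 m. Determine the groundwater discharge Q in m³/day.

1400

Cross-sectional area A = 887 × 17.1 = 15168 m².
Hydraulic gradient i = (26.20 − 23.03) / 1900 = 3.17 / 1900 = 0.001668.
Darcy's law: Q = K · A · i = 55.30 × 15168 × 0.001668 = 1399 m³/day.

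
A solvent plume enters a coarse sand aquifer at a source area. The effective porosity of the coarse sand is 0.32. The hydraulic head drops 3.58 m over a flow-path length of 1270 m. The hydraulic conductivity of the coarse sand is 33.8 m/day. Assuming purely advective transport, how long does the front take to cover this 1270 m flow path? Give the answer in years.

11.7

Hydraulic gradient i = Δh / L = 3.58 / 1270 = 0.002819.
Darcy flux q = K · i = 33.80 × 0.002819 = 0.09528 m/day.
Seepage velocity v = q / n_e = 0.09528 / 0.32 = 0.2977 m/day.
Travel time t = L / v = 1270 / 0.2977 = 4265 days = 11.68 years.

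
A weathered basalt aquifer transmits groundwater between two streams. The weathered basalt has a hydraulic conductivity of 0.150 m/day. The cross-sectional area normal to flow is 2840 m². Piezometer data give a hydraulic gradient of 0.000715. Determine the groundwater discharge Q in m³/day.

0.305

Hydraulic gradient i = 0.000715.
Darcy's law: Q = K · A · i = 0.1500 × 2840 × 0.0007150 = 0.3046 m³/day.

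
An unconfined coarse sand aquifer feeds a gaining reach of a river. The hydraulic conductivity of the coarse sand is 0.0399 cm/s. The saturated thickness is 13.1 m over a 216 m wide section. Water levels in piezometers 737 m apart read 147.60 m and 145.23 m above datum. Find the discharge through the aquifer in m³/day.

Convert K: 0.0399 cm/s × 864 = 34.47 m/day.
Cross-sectional area A = 216 × 13.1 = 2830 m².
Hydraulic gradient i = (147.60 − 145.23) / 737 = 2.37 / 737 = 0.003216.
Darcy's law: Q = K · A · i = 34.47 × 2830 × 0.003216 = 313.7 m³/day.

314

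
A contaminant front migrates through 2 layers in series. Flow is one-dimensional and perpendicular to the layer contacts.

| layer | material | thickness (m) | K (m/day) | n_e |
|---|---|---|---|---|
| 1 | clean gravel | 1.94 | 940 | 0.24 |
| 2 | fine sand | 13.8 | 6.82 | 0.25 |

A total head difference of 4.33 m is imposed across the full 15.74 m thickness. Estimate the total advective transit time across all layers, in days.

With flow normal to the layers, continuity requires the same specific discharge q through every layer.
Σ(b_i/K_i) = 1.94/940 + 13.8/6.82 = 2.026 d.
q = Δh / Σ(b_i/K_i) = 4.33 / 2.026 = 2.138 m/day.
In each layer the seepage velocity is v_i = q/n_i, so the layer transit time is t_i = b_i·n_i / q:
  layer 1 (clean gravel): t_1 = 1.94 × 0.24 / 2.138 = 0.2178 d
  layer 2 (fine sand): t_2 = 13.8 × 0.25 / 2.138 = 1.614 d
Total t = Σ t_i = 1.832 days.

1.83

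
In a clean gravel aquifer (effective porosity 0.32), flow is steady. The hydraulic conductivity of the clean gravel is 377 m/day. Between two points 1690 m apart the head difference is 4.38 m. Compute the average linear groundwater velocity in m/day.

Hydraulic gradient i = Δh / L = 4.38 / 1690 = 0.002592.
Darcy flux q = K · i = 377.0 × 0.002592 = 0.9771 m/day.
Seepage velocity v = q / n_e = 0.9771 / 0.32 = 3.053 m/day.

3.05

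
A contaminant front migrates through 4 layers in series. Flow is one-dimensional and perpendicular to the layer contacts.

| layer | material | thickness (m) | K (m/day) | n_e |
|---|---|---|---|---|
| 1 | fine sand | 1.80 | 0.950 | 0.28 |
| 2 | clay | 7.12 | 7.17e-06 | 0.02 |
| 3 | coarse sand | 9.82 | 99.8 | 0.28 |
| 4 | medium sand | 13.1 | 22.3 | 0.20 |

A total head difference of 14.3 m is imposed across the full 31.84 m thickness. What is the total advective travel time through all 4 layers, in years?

With flow normal to the layers, continuity requires the same specific discharge q through every layer.
Σ(b_i/K_i) = 1.80/0.950 + 7.12/7.17e-06 + 9.82/99.8 + 13.1/22.3 = 9.930e+05 d.
q = Δh / Σ(b_i/K_i) = 14.3 / 9.930e+05 = 1.440e-05 m/day.
In each layer the seepage velocity is v_i = q/n_i, so the layer transit time is t_i = b_i·n_i / q:
  layer 1 (fine sand): t_1 = 1.80 × 0.28 / 1.440e-05 = 34999 d
  layer 2 (clay): t_2 = 7.12 × 0.02 / 1.440e-05 = 9889 d
  layer 3 (coarse sand): t_3 = 9.82 × 0.28 / 1.440e-05 = 1.909e+05 d
  layer 4 (medium sand): t_4 = 13.1 × 0.20 / 1.440e-05 = 1.819e+05 d
Total t = Σ t_i = 4.178e+05 days = 1144 years.

1140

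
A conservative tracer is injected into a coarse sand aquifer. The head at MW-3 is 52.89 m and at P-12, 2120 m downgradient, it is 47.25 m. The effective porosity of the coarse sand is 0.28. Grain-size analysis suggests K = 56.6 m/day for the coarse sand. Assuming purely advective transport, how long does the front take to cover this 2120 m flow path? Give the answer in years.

10.8

Hydraulic gradient i = (52.89 − 47.25) / 2120 = 5.64 / 2120 = 0.002660.
Darcy flux q = K · i = 56.60 × 0.002660 = 0.1506 m/day.
Seepage velocity v = q / n_e = 0.1506 / 0.28 = 0.5378 m/day.
Travel time t = L / v = 2120 / 0.5378 = 3942 days = 10.79 years.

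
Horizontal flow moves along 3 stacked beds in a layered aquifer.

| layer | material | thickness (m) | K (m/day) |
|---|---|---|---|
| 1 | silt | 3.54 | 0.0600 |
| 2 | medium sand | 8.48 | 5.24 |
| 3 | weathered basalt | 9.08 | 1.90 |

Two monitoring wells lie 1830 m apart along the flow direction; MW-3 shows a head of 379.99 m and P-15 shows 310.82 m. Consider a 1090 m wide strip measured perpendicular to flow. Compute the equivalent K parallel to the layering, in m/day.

2.93

Flow is parallel to layering, so each bed carries its own Darcy discharge and the transmissivities add.
Σ(K_i·b_i) = 0.0600×3.54 + 5.24×8.48 + 1.90×9.08 = 61.90 m²/day.
Total thickness b = 21.10 m, so K_eq = Σ(K_i·b_i)/b = 2.934 m/day.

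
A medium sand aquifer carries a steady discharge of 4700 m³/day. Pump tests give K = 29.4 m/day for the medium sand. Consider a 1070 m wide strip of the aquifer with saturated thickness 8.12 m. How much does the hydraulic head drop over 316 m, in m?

5.81

Cross-sectional area A = 1070 × 8.12 = 8688 m².
From Q = K·A·i, i = Q / (K·A) = 4700 / (29.40 × 8688) = 0.01840.
Head loss Δh = i · L = 0.01840 × 316 = 5.814 m.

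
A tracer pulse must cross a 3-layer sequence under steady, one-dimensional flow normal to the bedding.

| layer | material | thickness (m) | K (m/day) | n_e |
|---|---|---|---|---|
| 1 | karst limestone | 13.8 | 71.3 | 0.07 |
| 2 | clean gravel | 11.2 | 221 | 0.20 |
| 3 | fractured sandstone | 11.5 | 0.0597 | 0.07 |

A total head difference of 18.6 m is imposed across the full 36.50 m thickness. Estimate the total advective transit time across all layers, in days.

With flow normal to the layers, continuity requires the same specific discharge q through every layer.
Σ(b_i/K_i) = 13.8/71.3 + 11.2/221 + 11.5/0.0597 = 192.9 d.
q = Δh / Σ(b_i/K_i) = 18.6 / 192.9 = 0.09644 m/day.
In each layer the seepage velocity is v_i = q/n_i, so the layer transit time is t_i = b_i·n_i / q:
  layer 1 (karst limestone): t_1 = 13.8 × 0.07 / 0.09644 = 10.02 d
  layer 2 (clean gravel): t_2 = 11.2 × 0.20 / 0.09644 = 23.23 d
  layer 3 (fractured sandstone): t_3 = 11.5 × 0.07 / 0.09644 = 8.348 d
Total t = Σ t_i = 41.59 days.

41.6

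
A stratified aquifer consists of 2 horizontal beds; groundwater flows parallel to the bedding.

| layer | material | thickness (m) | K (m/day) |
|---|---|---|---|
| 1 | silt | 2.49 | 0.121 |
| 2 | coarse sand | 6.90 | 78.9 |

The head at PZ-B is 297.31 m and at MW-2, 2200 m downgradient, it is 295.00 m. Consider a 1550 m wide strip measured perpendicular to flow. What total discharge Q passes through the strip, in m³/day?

887

Flow is parallel to layering, so each bed carries its own Darcy discharge and the transmissivities add.
Σ(K_i·b_i) = 0.121×2.49 + 78.9×6.90 = 544.7 m²/day.
Hydraulic gradient i = (297.31 − 295.00) / 2200 = 2.31 / 2200 = 0.001050.
Q = Σ(K_i·b_i) · W · i = 544.7 × 1550 × 0.001050 = 886.5 m³/day.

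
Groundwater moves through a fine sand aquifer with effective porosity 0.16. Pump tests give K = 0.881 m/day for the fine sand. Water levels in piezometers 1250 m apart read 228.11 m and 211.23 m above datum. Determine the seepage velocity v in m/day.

Hydraulic gradient i = (228.11 − 211.23) / 1250 = 16.88 / 1250 = 0.01350.
Darcy flux q = K · i = 0.8810 × 0.01350 = 0.01190 m/day.
Seepage velocity v = q / n_e = 0.01190 / 0.16 = 0.07436 m/day.

0.0744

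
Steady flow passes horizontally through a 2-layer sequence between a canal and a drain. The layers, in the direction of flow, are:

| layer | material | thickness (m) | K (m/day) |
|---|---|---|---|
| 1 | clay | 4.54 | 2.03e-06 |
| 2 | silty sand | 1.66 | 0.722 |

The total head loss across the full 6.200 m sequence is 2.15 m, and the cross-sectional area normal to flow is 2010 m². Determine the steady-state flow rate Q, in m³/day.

Flow is perpendicular to layering, so the layers act in series and the equivalent K is the thickness-weighted harmonic mean.
Total thickness L = 4.54 + 1.66 = 6.200 m.
Σ(b_i/K_i) = 4.54/2.03e-06 + 1.66/0.722 = 2.236e+06 d.
K_eq = L / Σ(b_i/K_i) = 6.200 / 2.236e+06 = 2.772e-06 m/day.
Q = K_eq · A · (Δh/L) = 2.772e-06 × 2010 × (2.15/6.200) = 0.001932 m³/day.

0.00193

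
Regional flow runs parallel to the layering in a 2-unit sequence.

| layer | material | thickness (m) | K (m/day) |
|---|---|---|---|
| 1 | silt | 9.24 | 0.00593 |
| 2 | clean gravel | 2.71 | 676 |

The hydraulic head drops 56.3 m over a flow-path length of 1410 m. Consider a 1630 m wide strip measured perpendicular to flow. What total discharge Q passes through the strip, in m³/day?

119000

Flow is parallel to layering, so each bed carries its own Darcy discharge and the transmissivities add.
Σ(K_i·b_i) = 0.00593×9.24 + 676×2.71 = 1832 m²/day.
Hydraulic gradient i = Δh / L = 56.3 / 1410 = 0.03993.
Q = Σ(K_i·b_i) · W · i = 1832 × 1630 × 0.03993 = 1.192e+05 m³/day.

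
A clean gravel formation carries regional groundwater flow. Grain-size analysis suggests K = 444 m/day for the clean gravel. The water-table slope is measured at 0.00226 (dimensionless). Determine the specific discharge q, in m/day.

Hydraulic gradient i = 0.00226.
Specific discharge q = K · i = 444.0 × 0.002260 = 1.003 m/day.

1.00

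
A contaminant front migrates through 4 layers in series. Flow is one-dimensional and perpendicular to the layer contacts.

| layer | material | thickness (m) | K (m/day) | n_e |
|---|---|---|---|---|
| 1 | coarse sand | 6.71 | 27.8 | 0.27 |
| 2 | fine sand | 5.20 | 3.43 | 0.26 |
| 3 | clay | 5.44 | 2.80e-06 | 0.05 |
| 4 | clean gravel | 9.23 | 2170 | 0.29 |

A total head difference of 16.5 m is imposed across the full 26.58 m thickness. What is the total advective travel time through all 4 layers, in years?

With flow normal to the layers, continuity requires the same specific discharge q through every layer.
Σ(b_i/K_i) = 6.71/27.8 + 5.20/3.43 + 5.44/2.80e-06 + 9.23/2170 = 1.943e+06 d.
q = Δh / Σ(b_i/K_i) = 16.5 / 1.943e+06 = 8.493e-06 m/day.
In each layer the seepage velocity is v_i = q/n_i, so the layer transit time is t_i = b_i·n_i / q:
  layer 1 (coarse sand): t_1 = 6.71 × 0.27 / 8.493e-06 = 2.133e+05 d
  layer 2 (fine sand): t_2 = 5.20 × 0.26 / 8.493e-06 = 1.592e+05 d
  layer 3 (clay): t_3 = 5.44 × 0.05 / 8.493e-06 = 32028 d
  layer 4 (clean gravel): t_4 = 9.23 × 0.29 / 8.493e-06 = 3.152e+05 d
Total t = Σ t_i = 7.197e+05 days = 1971 years.

1970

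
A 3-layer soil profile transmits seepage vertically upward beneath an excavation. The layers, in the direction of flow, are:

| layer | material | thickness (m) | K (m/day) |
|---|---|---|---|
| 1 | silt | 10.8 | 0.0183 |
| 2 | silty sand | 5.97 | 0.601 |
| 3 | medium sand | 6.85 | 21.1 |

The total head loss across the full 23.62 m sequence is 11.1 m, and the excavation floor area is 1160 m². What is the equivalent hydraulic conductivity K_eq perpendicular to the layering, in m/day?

Flow is perpendicular to layering, so the layers act in series and the equivalent K is the thickness-weighted harmonic mean.
Total thickness L = 10.8 + 5.97 + 6.85 = 23.62 m.
Σ(b_i/K_i) = 10.8/0.0183 + 5.97/0.601 + 6.85/21.1 = 600.4 d.
K_eq = L / Σ(b_i/K_i) = 23.62 / 600.4 = 0.03934 m/day.

0.0393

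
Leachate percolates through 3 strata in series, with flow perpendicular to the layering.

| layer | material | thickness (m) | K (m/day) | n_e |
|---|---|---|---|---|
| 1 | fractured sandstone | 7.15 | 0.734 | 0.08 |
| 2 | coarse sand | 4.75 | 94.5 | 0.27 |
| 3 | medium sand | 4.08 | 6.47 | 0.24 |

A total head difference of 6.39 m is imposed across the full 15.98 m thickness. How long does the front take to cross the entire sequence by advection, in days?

4.62

With flow normal to the layers, continuity requires the same specific discharge q through every layer.
Σ(b_i/K_i) = 7.15/0.734 + 4.75/94.5 + 4.08/6.47 = 10.42 d.
q = Δh / Σ(b_i/K_i) = 6.39 / 10.42 = 0.6131 m/day.
In each layer the seepage velocity is v_i = q/n_i, so the layer transit time is t_i = b_i·n_i / q:
  layer 1 (fractured sandstone): t_1 = 7.15 × 0.08 / 0.6131 = 0.9329 d
  layer 2 (coarse sand): t_2 = 4.75 × 0.27 / 0.6131 = 2.092 d
  layer 3 (medium sand): t_3 = 4.08 × 0.24 / 0.6131 = 1.597 d
Total t = Σ t_i = 4.622 days.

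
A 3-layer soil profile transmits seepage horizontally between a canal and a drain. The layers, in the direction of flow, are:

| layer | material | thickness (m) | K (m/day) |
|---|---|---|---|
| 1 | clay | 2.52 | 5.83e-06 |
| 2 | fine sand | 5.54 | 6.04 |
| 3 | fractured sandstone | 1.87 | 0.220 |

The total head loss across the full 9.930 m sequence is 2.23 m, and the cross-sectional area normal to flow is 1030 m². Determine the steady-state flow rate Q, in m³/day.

0.00531

Flow is perpendicular to layering, so the layers act in series and the equivalent K is the thickness-weighted harmonic mean.
Total thickness L = 2.52 + 5.54 + 1.87 = 9.930 m.
Σ(b_i/K_i) = 2.52/5.83e-06 + 5.54/6.04 + 1.87/0.220 = 4.323e+05 d.
K_eq = L / Σ(b_i/K_i) = 9.930 / 4.323e+05 = 2.297e-05 m/day.
Q = K_eq · A · (Δh/L) = 2.297e-05 × 1030 × (2.23/9.930) = 0.005314 m³/day.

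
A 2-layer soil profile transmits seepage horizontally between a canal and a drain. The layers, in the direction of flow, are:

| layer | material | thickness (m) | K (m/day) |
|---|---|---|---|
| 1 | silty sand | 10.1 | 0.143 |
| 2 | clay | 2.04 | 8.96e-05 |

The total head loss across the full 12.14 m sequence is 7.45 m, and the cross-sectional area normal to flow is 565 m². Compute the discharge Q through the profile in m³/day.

Flow is perpendicular to layering, so the layers act in series and the equivalent K is the thickness-weighted harmonic mean.
Total thickness L = 10.1 + 2.04 = 12.14 m.
Σ(b_i/K_i) = 10.1/0.143 + 2.04/8.96e-05 = 22838 d.
K_eq = L / Σ(b_i/K_i) = 12.14 / 22838 = 0.0005316 m/day.
Q = K_eq · A · (Δh/L) = 0.0005316 × 565 × (7.45/12.14) = 0.1843 m³/day.

0.184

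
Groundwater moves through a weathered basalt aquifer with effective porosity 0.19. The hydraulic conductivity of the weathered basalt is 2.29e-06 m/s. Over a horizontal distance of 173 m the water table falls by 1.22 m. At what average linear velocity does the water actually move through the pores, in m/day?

Convert K: 2.29e-06 m/s × 86400 = 0.1979 m/day.
Hydraulic gradient i = Δh / L = 1.22 / 173 = 0.007052.
Darcy flux q = K · i = 0.1979 × 0.007052 = 0.001395 m/day.
Seepage velocity v = q / n_e = 0.001395 / 0.19 = 0.007344 m/day.

0.00734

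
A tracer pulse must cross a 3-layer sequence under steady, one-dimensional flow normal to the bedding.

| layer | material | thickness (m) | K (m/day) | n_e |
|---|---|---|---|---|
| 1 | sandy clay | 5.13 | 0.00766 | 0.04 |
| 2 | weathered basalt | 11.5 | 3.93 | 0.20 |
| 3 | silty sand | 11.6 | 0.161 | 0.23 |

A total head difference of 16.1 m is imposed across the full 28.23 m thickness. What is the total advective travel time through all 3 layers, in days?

With flow normal to the layers, continuity requires the same specific discharge q through every layer.
Σ(b_i/K_i) = 5.13/0.00766 + 11.5/3.93 + 11.6/0.161 = 744.7 d.
q = Δh / Σ(b_i/K_i) = 16.1 / 744.7 = 0.02162 m/day.
In each layer the seepage velocity is v_i = q/n_i, so the layer transit time is t_i = b_i·n_i / q:
  layer 1 (sandy clay): t_1 = 5.13 × 0.04 / 0.02162 = 9.491 d
  layer 2 (weathered basalt): t_2 = 11.5 × 0.20 / 0.02162 = 106.4 d
  layer 3 (silty sand): t_3 = 11.6 × 0.23 / 0.02162 = 123.4 d
Total t = Σ t_i = 239.3 days.

239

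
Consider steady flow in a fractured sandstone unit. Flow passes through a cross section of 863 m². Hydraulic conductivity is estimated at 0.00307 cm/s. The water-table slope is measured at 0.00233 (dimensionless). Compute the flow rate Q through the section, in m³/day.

Convert K: 0.00307 cm/s × 864 = 2.652 m/day.
Hydraulic gradient i = 0.00233.
Darcy's law: Q = K · A · i = 2.652 × 863.0 × 0.002330 = 5.334 m³/day.

5.33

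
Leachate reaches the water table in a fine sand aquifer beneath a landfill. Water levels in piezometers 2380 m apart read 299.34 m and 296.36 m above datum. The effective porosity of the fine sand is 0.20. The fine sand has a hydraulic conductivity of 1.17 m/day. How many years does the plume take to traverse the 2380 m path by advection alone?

890

Hydraulic gradient i = (299.34 − 296.36) / 2380 = 2.98 / 2380 = 0.001252.
Darcy flux q = K · i = 1.170 × 0.001252 = 0.001465 m/day.
Seepage velocity v = q / n_e = 0.001465 / 0.20 = 0.007325 m/day.
Travel time t = L / v = 2380 / 0.007325 = 3.249e+05 days = 889.6 years.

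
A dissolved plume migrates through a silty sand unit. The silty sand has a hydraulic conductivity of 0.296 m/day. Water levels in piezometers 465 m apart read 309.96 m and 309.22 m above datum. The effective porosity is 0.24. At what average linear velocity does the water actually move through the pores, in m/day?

Hydraulic gradient i = (309.96 − 309.22) / 465 = 0.74 / 465 = 0.001591.
Darcy flux q = K · i = 0.2960 × 0.001591 = 0.0004711 m/day.
Seepage velocity v = q / n_e = 0.0004711 / 0.24 = 0.001963 m/day.

0.00196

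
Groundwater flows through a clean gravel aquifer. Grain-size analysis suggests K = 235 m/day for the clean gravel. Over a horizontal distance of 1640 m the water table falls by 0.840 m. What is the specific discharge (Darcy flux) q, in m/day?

0.120

Hydraulic gradient i = Δh / L = 0.840 / 1640 = 0.0005122.
Specific discharge q = K · i = 235.0 × 0.0005122 = 0.1204 m/day.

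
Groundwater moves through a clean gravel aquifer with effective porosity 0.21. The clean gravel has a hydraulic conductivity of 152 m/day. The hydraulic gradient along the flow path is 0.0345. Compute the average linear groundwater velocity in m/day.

25.0

Hydraulic gradient i = 0.0345.
Darcy flux q = K · i = 152.0 × 0.03450 = 5.244 m/day.
Seepage velocity v = q / n_e = 5.244 / 0.21 = 24.97 m/day.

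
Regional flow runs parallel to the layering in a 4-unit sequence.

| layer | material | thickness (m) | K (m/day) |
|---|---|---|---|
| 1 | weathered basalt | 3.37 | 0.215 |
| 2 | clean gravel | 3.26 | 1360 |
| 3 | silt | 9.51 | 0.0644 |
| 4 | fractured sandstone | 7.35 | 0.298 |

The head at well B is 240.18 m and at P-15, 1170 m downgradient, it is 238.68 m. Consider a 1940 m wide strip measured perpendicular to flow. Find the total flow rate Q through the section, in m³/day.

11000

Flow is parallel to layering, so each bed carries its own Darcy discharge and the transmissivities add.
Σ(K_i·b_i) = 0.215×3.37 + 1360×3.26 + 0.0644×9.51 + 0.298×7.35 = 4437 m²/day.
Hydraulic gradient i = (240.18 − 238.68) / 1170 = 1.5 / 1170 = 0.001282.
Q = Σ(K_i·b_i) · W · i = 4437 × 1940 × 0.001282 = 11036 m³/day.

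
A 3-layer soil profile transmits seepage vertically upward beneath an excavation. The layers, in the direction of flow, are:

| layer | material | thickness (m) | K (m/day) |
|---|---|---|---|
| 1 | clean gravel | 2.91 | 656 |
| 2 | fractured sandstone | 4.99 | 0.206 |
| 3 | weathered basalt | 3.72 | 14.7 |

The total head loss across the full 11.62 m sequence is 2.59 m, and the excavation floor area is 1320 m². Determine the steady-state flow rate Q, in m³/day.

Flow is perpendicular to layering, so the layers act in series and the equivalent K is the thickness-weighted harmonic mean.
Total thickness L = 2.91 + 4.99 + 3.72 = 11.62 m.
Σ(b_i/K_i) = 2.91/656 + 4.99/0.206 + 3.72/14.7 = 24.48 d.
K_eq = L / Σ(b_i/K_i) = 11.62 / 24.48 = 0.4747 m/day.
Q = K_eq · A · (Δh/L) = 0.4747 × 1320 × (2.59/11.62) = 139.7 m³/day.

140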